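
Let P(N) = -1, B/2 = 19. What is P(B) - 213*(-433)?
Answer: 92228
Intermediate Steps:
B = 38 (B = 2*19 = 38)
P(B) - 213*(-433) = -1 - 213*(-433) = -1 + 92229 = 92228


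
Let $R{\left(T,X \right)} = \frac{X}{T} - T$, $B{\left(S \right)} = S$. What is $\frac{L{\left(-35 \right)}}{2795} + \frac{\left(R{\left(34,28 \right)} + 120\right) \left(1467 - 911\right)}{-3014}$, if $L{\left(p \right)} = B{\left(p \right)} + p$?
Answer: $- \frac{229732018}{14321021} \approx -16.042$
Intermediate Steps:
$R{\left(T,X \right)} = - T + \frac{X}{T}$
$L{\left(p \right)} = 2 p$ ($L{\left(p \right)} = p + p = 2 p$)
$\frac{L{\left(-35 \right)}}{2795} + \frac{\left(R{\left(34,28 \right)} + 120\right) \left(1467 - 911\right)}{-3014} = \frac{2 \left(-35\right)}{2795} + \frac{\left(\left(\left(-1\right) 34 + \frac{28}{34}\right) + 120\right) \left(1467 - 911\right)}{-3014} = \left(-70\right) \frac{1}{2795} + \left(\left(-34 + 28 \cdot \frac{1}{34}\right) + 120\right) 556 \left(- \frac{1}{3014}\right) = - \frac{14}{559} + \left(\left(-34 + \frac{14}{17}\right) + 120\right) 556 \left(- \frac{1}{3014}\right) = - \frac{14}{559} + \left(- \frac{564}{17} + 120\right) 556 \left(- \frac{1}{3014}\right) = - \frac{14}{559} + \frac{1476}{17} \cdot 556 \left(- \frac{1}{3014}\right) = - \frac{14}{559} + \frac{820656}{17} \left(- \frac{1}{3014}\right) = - \frac{14}{559} - \frac{410328}{25619} = - \frac{229732018}{14321021}$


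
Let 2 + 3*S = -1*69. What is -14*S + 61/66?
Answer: 21929/66 ≈ 332.26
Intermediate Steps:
S = -71/3 (S = -⅔ + (-1*69)/3 = -⅔ + (⅓)*(-69) = -⅔ - 23 = -71/3 ≈ -23.667)
-14*S + 61/66 = -14*(-71/3) + 61/66 = 994/3 + 61*(1/66) = 994/3 + 61/66 = 21929/66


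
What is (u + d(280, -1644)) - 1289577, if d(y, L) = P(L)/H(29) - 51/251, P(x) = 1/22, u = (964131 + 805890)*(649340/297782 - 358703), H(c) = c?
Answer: -15138209696486509771777/23843106958 ≈ -6.3491e+11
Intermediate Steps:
u = -94532084508107763/148891 (u = 1770021*(649340*(1/297782) - 358703) = 1770021*(324670/148891 - 358703) = 1770021*(-53407323703/148891) = -94532084508107763/148891 ≈ -6.3491e+11)
P(x) = 1/22
d(y, L) = -32287/160138 (d(y, L) = (1/22)/29 - 51/251 = (1/22)*(1/29) - 51*1/251 = 1/638 - 51/251 = -32287/160138)
(u + d(280, -1644)) - 1289577 = (-94532084508107763/148891 - 32287/160138) - 1289577 = -15138178948964168195011/23843106958 - 1289577 = -15138209696486509771777/23843106958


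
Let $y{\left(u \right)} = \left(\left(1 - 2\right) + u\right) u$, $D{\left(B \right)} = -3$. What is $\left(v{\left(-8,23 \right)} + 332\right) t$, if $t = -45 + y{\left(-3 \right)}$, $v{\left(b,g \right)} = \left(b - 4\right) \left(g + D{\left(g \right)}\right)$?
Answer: $-3036$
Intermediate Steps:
$y{\left(u \right)} = u \left(-1 + u\right)$ ($y{\left(u \right)} = \left(-1 + u\right) u = u \left(-1 + u\right)$)
$v{\left(b,g \right)} = \left(-4 + b\right) \left(-3 + g\right)$ ($v{\left(b,g \right)} = \left(b - 4\right) \left(g - 3\right) = \left(-4 + b\right) \left(-3 + g\right)$)
$t = -33$ ($t = -45 - 3 \left(-1 - 3\right) = -45 - -12 = -45 + 12 = -33$)
$\left(v{\left(-8,23 \right)} + 332\right) t = \left(\left(12 - 92 - -24 - 184\right) + 332\right) \left(-33\right) = \left(\left(12 - 92 + 24 - 184\right) + 332\right) \left(-33\right) = \left(-240 + 332\right) \left(-33\right) = 92 \left(-33\right) = -3036$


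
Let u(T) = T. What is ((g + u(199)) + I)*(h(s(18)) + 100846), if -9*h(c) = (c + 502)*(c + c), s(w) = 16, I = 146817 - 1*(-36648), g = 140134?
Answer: 288516322324/9 ≈ 3.2057e+10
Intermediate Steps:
I = 183465 (I = 146817 + 36648 = 183465)
h(c) = -2*c*(502 + c)/9 (h(c) = -(c + 502)*(c + c)/9 = -(502 + c)*2*c/9 = -2*c*(502 + c)/9)
((g + u(199)) + I)*(h(s(18)) + 100846) = ((140134 + 199) + 183465)*(-2/9*16*(502 + 16) + 100846) = (140333 + 183465)*(-2/9*16*518 + 100846) = 323798*(-16576/9 + 100846) = 323798*(891038/9) = 288516322324/9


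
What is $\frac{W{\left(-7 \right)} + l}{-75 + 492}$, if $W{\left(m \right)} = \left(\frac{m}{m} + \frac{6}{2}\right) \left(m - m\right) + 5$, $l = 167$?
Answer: $\frac{172}{417} \approx 0.41247$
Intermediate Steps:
$W{\left(m \right)} = 5$ ($W{\left(m \right)} = \left(1 + 6 \cdot \frac{1}{2}\right) 0 + 5 = \left(1 + 3\right) 0 + 5 = 4 \cdot 0 + 5 = 0 + 5 = 5$)
$\frac{W{\left(-7 \right)} + l}{-75 + 492} = \frac{5 + 167}{-75 + 492} = \frac{172}{417}$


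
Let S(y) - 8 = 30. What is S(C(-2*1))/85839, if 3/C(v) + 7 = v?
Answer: 38/85839 ≈ 0.00044269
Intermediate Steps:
C(v) = 3/(-7 + v)
S(y) = 38 (S(y) = 8 + 30 = 38)
S(C(-2*1))/85839 = 38/85839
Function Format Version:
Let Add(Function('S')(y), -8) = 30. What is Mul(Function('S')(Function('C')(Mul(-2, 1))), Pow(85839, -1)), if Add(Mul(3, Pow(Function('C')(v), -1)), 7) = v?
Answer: Rational(38, 85839) ≈ 0.00044269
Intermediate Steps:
Function('C')(v) = Mul(3, Pow(Add(-7, v), -1))
Function('S')(y) = 38 (Function('S')(y) = Add(8, 30) = 38)
Mul(Function('S')(Function('C')(Mul(-2, 1))), Pow(85839, -1)) = Mul(38, Pow(85839, -1)) = Mul(38, Rational(1, 85839)) = Rational(38, 85839)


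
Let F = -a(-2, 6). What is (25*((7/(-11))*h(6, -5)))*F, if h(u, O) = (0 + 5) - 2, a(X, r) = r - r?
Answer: 0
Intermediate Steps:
a(X, r) = 0
h(u, O) = 3 (h(u, O) = 5 - 2 = 3)
F = 0 (F = -1*0 = 0)
(25*((7/(-11))*h(6, -5)))*F = (25*((7/(-11))*3))*0 = (25*((7*(-1/11))*3))*0 = (25*(-7/11*3))*0 = (25*(-21/11))*0 = -525/11*0 = 0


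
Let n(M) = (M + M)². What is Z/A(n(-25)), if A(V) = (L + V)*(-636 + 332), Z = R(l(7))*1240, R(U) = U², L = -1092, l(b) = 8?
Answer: -155/836 ≈ -0.18541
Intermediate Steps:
n(M) = 4*M² (n(M) = (2*M)² = 4*M²)
Z = 79360 (Z = 8²*1240 = 64*1240 = 79360)
A(V) = 331968 - 304*V (A(V) = (-1092 + V)*(-636 + 332) = (-1092 + V)*(-304) = 331968 - 304*V)
Z/A(n(-25)) = 79360/(331968 - 1216*(-25)²) = 79360/(331968 - 1216*625) = 79360/(331968 - 304*2500) = 79360/(331968 - 760000) = 79360/(-428032) = 79360*(-1/428032) = -155/836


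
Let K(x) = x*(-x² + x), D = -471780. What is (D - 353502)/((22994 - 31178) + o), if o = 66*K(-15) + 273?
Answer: -30566/8507 ≈ -3.5930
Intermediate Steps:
K(x) = x*(x - x²)
o = 237873 (o = 66*((-15)²*(1 - 1*(-15))) + 273 = 66*(225*(1 + 15)) + 273 = 66*(225*16) + 273 = 66*3600 + 273 = 237600 + 273 = 237873)
(D - 353502)/((22994 - 31178) + o) = (-471780 - 353502)/((22994 - 31178) + 237873) = -825282/(-8184 + 237873) = -825282/229689 = -825282*1/229689 = -30566/8507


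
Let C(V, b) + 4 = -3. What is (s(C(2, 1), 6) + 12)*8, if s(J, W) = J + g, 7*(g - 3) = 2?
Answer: 464/7 ≈ 66.286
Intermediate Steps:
g = 23/7 (g = 3 + (1/7)*2 = 3 + 2/7 = 23/7 ≈ 3.2857)
C(V, b) = -7 (C(V, b) = -4 - 3 = -7)
s(J, W) = 23/7 + J (s(J, W) = J + 23/7 = 23/7 + J)
(s(C(2, 1), 6) + 12)*8 = ((23/7 - 7) + 12)*8 = (-26/7 + 12)*8 = (58/7)*8 = 464/7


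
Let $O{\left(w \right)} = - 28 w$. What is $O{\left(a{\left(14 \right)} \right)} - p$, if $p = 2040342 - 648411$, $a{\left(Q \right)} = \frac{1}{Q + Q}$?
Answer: $-1391932$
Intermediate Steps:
$a{\left(Q \right)} = \frac{1}{2 Q}$
$p = 1391931$ ($p = 2040342 - 648411 = 1391931$)
$O{\left(a{\left(14 \right)} \right)} - p = - 28 \frac{1}{2 \cdot 14} - 1391931 = - 28 \cdot \frac{1}{2} \cdot \frac{1}{14} - 1391931 = \left(-28\right) \frac{1}{28} - 1391931 = -1 - 1391931 = -1391932$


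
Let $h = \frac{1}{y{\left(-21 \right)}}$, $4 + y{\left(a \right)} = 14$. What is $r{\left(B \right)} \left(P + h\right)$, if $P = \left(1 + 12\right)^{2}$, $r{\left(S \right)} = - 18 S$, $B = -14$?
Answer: $\frac{213066}{5} \approx 42613.0$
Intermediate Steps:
$y{\left(a \right)} = 10$ ($y{\left(a \right)} = -4 + 14 = 10$)
$h = \frac{1}{10} \approx 0.1$
$P = 169$ ($P = 13^{2} = 169$)
$r{\left(B \right)} \left(P + h\right) = \left(-18\right) \left(-14\right) \left(169 + \frac{1}{10}\right) = 252 \cdot \frac{1691}{10} = \frac{213066}{5}$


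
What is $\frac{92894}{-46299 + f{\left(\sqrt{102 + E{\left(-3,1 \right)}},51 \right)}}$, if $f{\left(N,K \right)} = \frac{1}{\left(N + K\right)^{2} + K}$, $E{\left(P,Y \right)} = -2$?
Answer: $- \frac{350396168}{174639827} \approx -2.0064$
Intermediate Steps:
$f{\left(N,K \right)} = \frac{1}{K + \left(K + N\right)^{2}}$ ($f{\left(N,K \right)} = \frac{1}{\left(K + N\right)^{2} + K} = \frac{1}{K + \left(K + N\right)^{2}}$)
$\frac{92894}{-46299 + f{\left(\sqrt{102 + E{\left(-3,1 \right)}},51 \right)}} = \frac{92894}{-46299 + \frac{1}{51 + \left(51 + \sqrt{102 - 2}\right)^{2}}} = \frac{92894}{-46299 + \frac{1}{51 + \left(51 + \sqrt{100}\right)^{2}}} = \frac{92894}{-46299 + \frac{1}{51 + \left(51 + 10\right)^{2}}} = \frac{92894}{-46299 + \frac{1}{51 + 61^{2}}} = \frac{92894}{-46299 + \frac{1}{51 + 3721}} = \frac{92894}{-46299 + \frac{1}{3772}} = \frac{92894}{- \frac{174639827}{3772}} = 92894 \left(- \frac{3772}{174639827}\right) = - \frac{350396168}{174639827}$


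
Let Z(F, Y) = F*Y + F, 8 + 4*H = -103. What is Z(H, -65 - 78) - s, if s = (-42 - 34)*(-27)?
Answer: 3777/2 ≈ 1888.5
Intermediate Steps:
H = -111/4 (H = -2 + (1/4)*(-103) = -2 - 103/4 = -111/4 ≈ -27.750)
Z(F, Y) = F + F*Y
s = 2052 (s = -76*(-27) = 2052)
Z(H, -65 - 78) - s = -111*(1 + (-65 - 78))/4 - 1*2052 = -111*(1 - 143)/4 - 2052 = -111/4*(-142) - 2052 = 7881/2 - 2052 = 3777/2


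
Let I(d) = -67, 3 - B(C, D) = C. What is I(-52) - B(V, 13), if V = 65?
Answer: -5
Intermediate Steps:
B(C, D) = 3 - C
I(-52) - B(V, 13) = -67 - (3 - 1*65) = -67 - (3 - 65) = -67 - 1*(-62) = -67 + 62 = -5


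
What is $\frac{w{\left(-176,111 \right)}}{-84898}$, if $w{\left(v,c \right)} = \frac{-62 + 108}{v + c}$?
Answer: $\frac{23}{2759185} \approx 8.3358 \cdot 10^{-6}$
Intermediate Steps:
$w{\left(v,c \right)} = \frac{46}{c + v}$
$\frac{w{\left(-176,111 \right)}}{-84898} = \frac{46 \frac{1}{111 - 176}}{-84898} = \frac{46}{-65} \left(- \frac{1}{84898}\right) = 46 \left(- \frac{1}{65}\right) \left(- \frac{1}{84898}\right) = \left(- \frac{46}{65}\right) \left(- \frac{1}{84898}\right) = \frac{23}{2759185}$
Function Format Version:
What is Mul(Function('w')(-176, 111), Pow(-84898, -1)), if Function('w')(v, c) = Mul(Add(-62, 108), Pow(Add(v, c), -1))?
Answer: Rational(23, 2759185) ≈ 8.3358e-6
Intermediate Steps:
Function('w')(v, c) = Mul(46, Pow(Add(c, v), -1))
Mul(Function('w')(-176, 111), Pow(-84898, -1)) = Mul(Mul(46, Pow(Add(111, -176), -1)), Pow(-84898, -1)) = Mul(Mul(46, Pow(-65, -1)), Rational(-1, 84898)) = Mul(Mul(46, Rational(-1, 65)), Rational(-1, 84898)) = Mul(Rational(-46, 65), Rational(-1, 84898)) = Rational(23, 2759185)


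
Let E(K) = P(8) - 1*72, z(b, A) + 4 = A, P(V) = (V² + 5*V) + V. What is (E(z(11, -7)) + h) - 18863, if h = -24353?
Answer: -43176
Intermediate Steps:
P(V) = V² + 6*V
z(b, A) = -4 + A
E(K) = 40 (E(K) = 8*(6 + 8) - 1*72 = 8*14 - 72 = 112 - 72 = 40)
(E(z(11, -7)) + h) - 18863 = (40 - 24353) - 18863 = -24313 - 18863 = -43176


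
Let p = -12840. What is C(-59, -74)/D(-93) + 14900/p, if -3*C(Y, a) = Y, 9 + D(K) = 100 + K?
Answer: -3529/321 ≈ -10.994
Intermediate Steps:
D(K) = 91 + K (D(K) = -9 + (100 + K) = 91 + K)
C(Y, a) = -Y/3
C(-59, -74)/D(-93) + 14900/p = (-⅓*(-59))/(91 - 93) + 14900/(-12840) = (59/3)/(-2) + 14900*(-1/12840) = (59/3)*(-½) - 745/642 = -59/6 - 745/642 = -3529/321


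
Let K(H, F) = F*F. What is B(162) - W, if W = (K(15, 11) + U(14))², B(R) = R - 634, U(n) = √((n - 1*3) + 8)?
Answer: -15132 - 242*√19 ≈ -16187.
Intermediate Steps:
U(n) = √(5 + n) (U(n) = √((n - 3) + 8) = √((-3 + n) + 8) = √(5 + n))
B(R) = -634 + R
K(H, F) = F²
W = (121 + √19)² (W = (11² + √(5 + 14))² = (121 + √19)² ≈ 15715.)
B(162) - W = (-634 + 162) - (121 + √19)² = -472 - (121 + √19)²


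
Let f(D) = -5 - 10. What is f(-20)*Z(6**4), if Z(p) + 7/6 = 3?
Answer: -55/2 ≈ -27.500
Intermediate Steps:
Z(p) = 11/6 (Z(p) = -7/6 + 3 = 11/6)
f(D) = -15
f(-20)*Z(6**4) = -15*11/6 = -55/2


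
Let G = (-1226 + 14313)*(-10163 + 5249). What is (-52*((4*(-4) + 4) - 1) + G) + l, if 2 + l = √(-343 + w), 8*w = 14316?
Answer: -64308844 + √5786/2 ≈ -6.4309e+7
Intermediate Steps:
w = 3579/2 (w = (⅛)*14316 = 3579/2 ≈ 1789.5)
l = -2 + √5786/2 (l = -2 + √(-343 + 3579/2) = -2 + √(2893/2) = -2 + √5786/2 ≈ 36.033)
G = -64309518 (G = 13087*(-4914) = -64309518)
(-52*((4*(-4) + 4) - 1) + G) + l = (-52*((4*(-4) + 4) - 1) - 64309518) + (-2 + √5786/2) = (-52*((-16 + 4) - 1) - 64309518) + (-2 + √5786/2) = (-52*(-12 - 1) - 64309518) + (-2 + √5786/2) = (-52*(-13) - 64309518) + (-2 + √5786/2) = (676 - 64309518) + (-2 + √5786/2) = -64308842 + (-2 + √5786/2) = -64308844 + √5786/2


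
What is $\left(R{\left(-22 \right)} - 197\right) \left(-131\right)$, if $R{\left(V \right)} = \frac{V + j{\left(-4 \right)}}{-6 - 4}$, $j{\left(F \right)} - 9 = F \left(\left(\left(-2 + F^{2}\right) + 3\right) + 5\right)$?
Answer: $\frac{244839}{10} \approx 24484.0$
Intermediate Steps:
$j{\left(F \right)} = 9 + F \left(6 + F^{2}\right)$ ($j{\left(F \right)} = 9 + F \left(\left(\left(-2 + F^{2}\right) + 3\right) + 5\right) = 9 + F \left(\left(1 + F^{2}\right) + 5\right) = 9 + F \left(6 + F^{2}\right)$)
$R{\left(V \right)} = \frac{79}{10} - \frac{V}{10}$ ($R{\left(V \right)} = \frac{V + \left(9 + \left(-4\right)^{3} + 6 \left(-4\right)\right)}{-6 - 4} = \frac{V - 79}{-10} = \left(V - 79\right) \left(- \frac{1}{10}\right) = \left(-79 + V\right) \left(- \frac{1}{10}\right) = \frac{79}{10} - \frac{V}{10}$)
$\left(R{\left(-22 \right)} - 197\right) \left(-131\right) = \left(\left(\frac{79}{10} - - \frac{11}{5}\right) - 197\right) \left(-131\right) = \left(\left(\frac{79}{10} + \frac{11}{5}\right) - 197\right) \left(-131\right) = \left(\frac{101}{10} - 197\right) \left(-131\right) = \left(- \frac{1869}{10}\right) \left(-131\right) = \frac{244839}{10}$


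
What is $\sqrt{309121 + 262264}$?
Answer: $\sqrt{571385} \approx 755.9$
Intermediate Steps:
$\sqrt{309121 + 262264} = \sqrt{571385}$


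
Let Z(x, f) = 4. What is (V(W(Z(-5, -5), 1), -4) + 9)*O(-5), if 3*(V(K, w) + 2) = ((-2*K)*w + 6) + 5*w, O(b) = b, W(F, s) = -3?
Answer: 85/3 ≈ 28.333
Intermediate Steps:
V(K, w) = 5*w/3 - 2*K*w/3 (V(K, w) = -2 + (((-2*K)*w + 6) + 5*w)/3 = -2 + ((-2*K*w + 6) + 5*w)/3 = -2 + ((6 - 2*K*w) + 5*w)/3 = -2 + (6 + 5*w - 2*K*w)/3 = -2 + (2 + 5*w/3 - 2*K*w/3) = 5*w/3 - 2*K*w/3)
(V(W(Z(-5, -5), 1), -4) + 9)*O(-5) = ((1/3)*(-4)*(5 - 2*(-3)) + 9)*(-5) = ((1/3)*(-4)*(5 + 6) + 9)*(-5) = ((1/3)*(-4)*11 + 9)*(-5) = (-44/3 + 9)*(-5) = -17/3*(-5) = 85/3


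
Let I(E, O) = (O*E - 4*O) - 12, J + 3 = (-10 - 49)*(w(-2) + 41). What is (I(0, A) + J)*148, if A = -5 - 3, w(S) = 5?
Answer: -399156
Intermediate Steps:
A = -8
J = -2717 (J = -3 + (-10 - 49)*(5 + 41) = -3 - 59*46 = -3 - 2714 = -2717)
I(E, O) = -12 - 4*O + E*O (I(E, O) = (E*O - 4*O) - 12 = (-4*O + E*O) - 12 = -12 - 4*O + E*O)
(I(0, A) + J)*148 = ((-12 - 4*(-8) + 0*(-8)) - 2717)*148 = ((-12 + 32 + 0) - 2717)*148 = (20 - 2717)*148 = -2697*148 = -399156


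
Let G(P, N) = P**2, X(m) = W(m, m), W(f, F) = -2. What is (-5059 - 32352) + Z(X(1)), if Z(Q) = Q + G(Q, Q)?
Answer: -37409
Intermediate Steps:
X(m) = -2
Z(Q) = Q + Q**2
(-5059 - 32352) + Z(X(1)) = (-5059 - 32352) - 2*(1 - 2) = -37411 - 2*(-1) = -37411 + 2 = -37409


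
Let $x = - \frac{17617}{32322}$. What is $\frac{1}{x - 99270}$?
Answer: $- \frac{32322}{3208622557} \approx -1.0073 \cdot 10^{-5}$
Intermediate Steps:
$x = - \frac{17617}{32322}$ ($x = \left(-17617\right) \frac{1}{32322} = - \frac{17617}{32322} \approx -0.54505$)
$\frac{1}{x - 99270} = \frac{1}{- \frac{17617}{32322} - 99270} = \frac{1}{- \frac{3208622557}{32322}} = - \frac{32322}{3208622557}$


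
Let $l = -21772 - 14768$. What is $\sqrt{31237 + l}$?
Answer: $i \sqrt{5303} \approx 72.822 i$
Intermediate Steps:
$l = -36540$ ($l = -21772 - 14768 = -36540$)
$\sqrt{31237 + l} = \sqrt{31237 - 36540} = \sqrt{-5303} = i \sqrt{5303}$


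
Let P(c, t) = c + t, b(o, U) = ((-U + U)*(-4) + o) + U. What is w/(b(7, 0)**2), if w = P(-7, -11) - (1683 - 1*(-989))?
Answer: -2690/49 ≈ -54.898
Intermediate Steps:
b(o, U) = U + o (b(o, U) = (0*(-4) + o) + U = (0 + o) + U = o + U = U + o)
w = -2690 (w = (-7 - 11) - (1683 - 1*(-989)) = -18 - (1683 + 989) = -18 - 1*2672 = -18 - 2672 = -2690)
w/(b(7, 0)**2) = -2690/(0 + 7)**2 = -2690/(7**2) = -2690/49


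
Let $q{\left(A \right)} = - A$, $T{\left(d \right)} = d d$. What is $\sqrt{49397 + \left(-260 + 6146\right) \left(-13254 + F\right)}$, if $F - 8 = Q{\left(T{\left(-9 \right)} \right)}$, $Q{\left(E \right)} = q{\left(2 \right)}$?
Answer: $i \sqrt{77928331} \approx 8827.7 i$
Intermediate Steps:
$T{\left(d \right)} = d^{2}$
$Q{\left(E \right)} = -2$ ($Q{\left(E \right)} = \left(-1\right) 2 = -2$)
$F = 6$ ($F = 8 - 2 = 6$)
$\sqrt{49397 + \left(-260 + 6146\right) \left(-13254 + F\right)} = \sqrt{49397 + \left(-260 + 6146\right) \left(-13254 + 6\right)} = \sqrt{49397 + 5886 \left(-13248\right)} = \sqrt{49397 - 77977728} = \sqrt{-77928331} = i \sqrt{77928331}$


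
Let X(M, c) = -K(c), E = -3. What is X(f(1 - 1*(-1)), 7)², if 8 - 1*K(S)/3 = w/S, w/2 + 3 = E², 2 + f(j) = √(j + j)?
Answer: 17424/49 ≈ 355.59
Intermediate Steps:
f(j) = -2 + √2*√j (f(j) = -2 + √(j + j) = -2 + √(2*j) = -2 + √2*√j)
w = 12 (w = -6 + 2*(-3)² = -6 + 2*9 = -6 + 18 = 12)
K(S) = 24 - 36/S
X(M, c) = -24 + 36/c (X(M, c) = -(24 - 36/c) = -24 + 36/c)
X(f(1 - 1*(-1)), 7)² = (-24 + 36/7)² = (-132/7)² = 17424/49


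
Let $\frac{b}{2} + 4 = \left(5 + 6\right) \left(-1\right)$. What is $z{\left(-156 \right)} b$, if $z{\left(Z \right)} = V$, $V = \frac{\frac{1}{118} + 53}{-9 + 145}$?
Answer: $- \frac{93825}{8024} \approx -11.693$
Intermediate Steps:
$V = \frac{6255}{16048}$ ($V = \frac{\frac{1}{118} + 53}{136} = \frac{6255}{118} \cdot \frac{1}{136} = \frac{6255}{16048} \approx 0.38977$)
$b = -30$ ($b = -8 + 2 \left(5 + 6\right) \left(-1\right) = -8 + 2 \cdot 11 \left(-1\right) = -8 + 2 \left(-11\right) = -8 - 22 = -30$)
$z{\left(Z \right)} = \frac{6255}{16048}$
$z{\left(-156 \right)} b = \frac{6255}{16048} \left(-30\right) = - \frac{93825}{8024}$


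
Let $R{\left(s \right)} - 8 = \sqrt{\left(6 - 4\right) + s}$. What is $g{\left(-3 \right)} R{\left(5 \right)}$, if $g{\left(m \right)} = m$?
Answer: $-24 - 3 \sqrt{7} \approx -31.937$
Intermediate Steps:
$R{\left(s \right)} = 8 + \sqrt{2 + s}$ ($R{\left(s \right)} = 8 + \sqrt{\left(6 - 4\right) + s} = 8 + \sqrt{2 + s}$)
$g{\left(-3 \right)} R{\left(5 \right)} = - 3 \left(8 + \sqrt{2 + 5}\right) = - 3 \left(8 + \sqrt{7}\right) = -24 - 3 \sqrt{7}$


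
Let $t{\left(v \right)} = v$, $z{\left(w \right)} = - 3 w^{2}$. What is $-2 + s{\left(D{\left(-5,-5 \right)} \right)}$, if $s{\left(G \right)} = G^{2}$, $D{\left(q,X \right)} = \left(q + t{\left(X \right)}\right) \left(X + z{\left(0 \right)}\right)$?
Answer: $2498$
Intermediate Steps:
$D{\left(q,X \right)} = X \left(X + q\right)$ ($D{\left(q,X \right)} = \left(q + X\right) \left(X - 3 \cdot 0^{2}\right) = \left(X + q\right) \left(X - 0\right) = \left(X + q\right) \left(X + 0\right) = \left(X + q\right) X = X \left(X + q\right)$)
$-2 + s{\left(D{\left(-5,-5 \right)} \right)} = -2 + \left(- 5 \left(-5 - 5\right)\right)^{2} = -2 + \left(\left(-5\right) \left(-10\right)\right)^{2} = -2 + 50^{2} = -2 + 2500 = 2498$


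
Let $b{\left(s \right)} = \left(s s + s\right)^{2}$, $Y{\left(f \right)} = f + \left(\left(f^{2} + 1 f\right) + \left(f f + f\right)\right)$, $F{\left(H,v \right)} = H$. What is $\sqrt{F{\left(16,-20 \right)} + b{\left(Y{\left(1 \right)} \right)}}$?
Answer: $2 \sqrt{229} \approx 30.266$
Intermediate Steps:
$Y{\left(f \right)} = 2 f^{2} + 3 f$ ($Y{\left(f \right)} = f + \left(\left(f^{2} + f\right) + \left(f^{2} + f\right)\right) = f + \left(\left(f + f^{2}\right) + \left(f + f^{2}\right)\right) = f + \left(2 f + 2 f^{2}\right) = 2 f^{2} + 3 f$)
$b{\left(s \right)} = \left(s + s^{2}\right)^{2}$ ($b{\left(s \right)} = \left(s^{2} + s\right)^{2} = \left(s + s^{2}\right)^{2}$)
$\sqrt{F{\left(16,-20 \right)} + b{\left(Y{\left(1 \right)} \right)}} = \sqrt{16 + \left(1 \left(3 + 2 \cdot 1\right)\right)^{2} \left(1 + 1 \left(3 + 2 \cdot 1\right)\right)^{2}} = \sqrt{16 + \left(1 \left(3 + 2\right)\right)^{2} \left(1 + 1 \left(3 + 2\right)\right)^{2}} = \sqrt{16 + \left(1 \cdot 5\right)^{2} \left(1 + 1 \cdot 5\right)^{2}} = \sqrt{16 + 5^{2} \left(1 + 5\right)^{2}} = \sqrt{16 + 25 \cdot 6^{2}} = \sqrt{16 + 25 \cdot 36} = \sqrt{16 + 900} = \sqrt{916} = 2 \sqrt{229}$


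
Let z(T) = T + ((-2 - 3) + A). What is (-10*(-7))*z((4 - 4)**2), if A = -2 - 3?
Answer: -700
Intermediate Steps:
A = -5
z(T) = -10 + T (z(T) = T + ((-2 - 3) - 5) = T + (-5 - 5) = T - 10 = -10 + T)
(-10*(-7))*z((4 - 4)**2) = (-10*(-7))*(-10 + (4 - 4)**2) = 70*(-10 + 0**2) = 70*(-10 + 0) = 70*(-10) = -700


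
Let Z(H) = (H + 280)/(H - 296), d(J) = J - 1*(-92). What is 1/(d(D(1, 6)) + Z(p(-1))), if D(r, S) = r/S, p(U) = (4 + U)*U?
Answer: 1794/163685 ≈ 0.010960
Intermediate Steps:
p(U) = U*(4 + U)
d(J) = 92 + J (d(J) = J + 92 = 92 + J)
Z(H) = (280 + H)/(-296 + H)
1/(d(D(1, 6)) + Z(p(-1))) = 1/((92 + 1/6) + (280 - (4 - 1))/(-296 - (4 - 1))) = 1/((92 + 1*(⅙)) + (280 - 1*3)/(-296 - 1*3)) = 1/((92 + ⅙) + (280 - 3)/(-296 - 3)) = 1/(553/6 + 277/(-299)) = 1/(553/6 - 1/299*277) = 1/(553/6 - 277/299) = 1/(163685/1794) = 1794/163685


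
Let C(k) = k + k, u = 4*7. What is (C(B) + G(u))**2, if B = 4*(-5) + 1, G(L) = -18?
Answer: 3136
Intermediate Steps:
u = 28
B = -19 (B = -20 + 1 = -19)
C(k) = 2*k
(C(B) + G(u))**2 = (2*(-19) - 18)**2 = (-38 - 18)**2 = (-56)**2 = 3136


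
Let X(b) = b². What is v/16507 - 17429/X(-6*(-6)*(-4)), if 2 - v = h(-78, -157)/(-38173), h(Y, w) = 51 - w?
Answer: -10980803877275/13066203799296 ≈ -0.84040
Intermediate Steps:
v = 76554/38173 (v = 2 - (51 - 1*(-157))/(-38173) = 2 - (51 + 157)*(-1)/38173 = 2 - 208*(-1)/38173 = 2 - 1*(-208/38173) = 2 + 208/38173 = 76554/38173 ≈ 2.0054)
v/16507 - 17429/X(-6*(-6)*(-4)) = (76554/38173)/16507 - 17429/((-6*(-6)*(-4))²) = (76554/38173)*(1/16507) - 17429/((36*(-4))²) = 76554/630121711 - 17429/((-144)²) = 76554/630121711 - 17429/20736 = -10980803877275/13066203799296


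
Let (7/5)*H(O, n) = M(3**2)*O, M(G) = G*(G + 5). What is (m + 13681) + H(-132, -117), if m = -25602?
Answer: -23801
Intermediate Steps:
M(G) = G*(5 + G)
H(O, n) = 90*O (H(O, n) = 5*((3**2*(5 + 3**2))*O)/7 = 5*((9*(5 + 9))*O)/7 = 5*((9*14)*O)/7 = 5*(126*O)/7 = 90*O)
(m + 13681) + H(-132, -117) = (-25602 + 13681) + 90*(-132) = -11921 - 11880 = -23801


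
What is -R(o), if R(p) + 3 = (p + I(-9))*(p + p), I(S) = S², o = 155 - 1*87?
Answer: -20261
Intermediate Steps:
o = 68 (o = 155 - 87 = 68)
R(p) = -3 + 2*p*(81 + p) (R(p) = -3 + (p + (-9)²)*(p + p) = -3 + (p + 81)*(2*p) = -3 + (81 + p)*(2*p) = -3 + 2*p*(81 + p))
-R(o) = -(-3 + 2*68² + 162*68) = -(-3 + 2*4624 + 11016) = -(-3 + 9248 + 11016) = -1*20261 = -20261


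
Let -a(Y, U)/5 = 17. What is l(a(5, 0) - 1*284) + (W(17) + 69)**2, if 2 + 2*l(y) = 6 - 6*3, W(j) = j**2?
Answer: 128157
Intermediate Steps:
a(Y, U) = -85 (a(Y, U) = -5*17 = -85)
l(y) = -7 (l(y) = -1 + (6 - 6*3)/2 = -1 + (6 - 18)/2 = -1 + (1/2)*(-12) = -1 - 6 = -7)
l(a(5, 0) - 1*284) + (W(17) + 69)**2 = -7 + (17**2 + 69)**2 = -7 + (289 + 69)**2 = -7 + 358**2 = -7 + 128164 = 128157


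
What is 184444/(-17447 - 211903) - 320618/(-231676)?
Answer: 7700622539/13283722650 ≈ 0.57970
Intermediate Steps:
184444/(-17447 - 211903) - 320618/(-231676) = 184444/(-229350) - 320618*(-1/231676) = 184444*(-1/229350) + 160309/115838 = -92222/114675 + 160309/115838 = 7700622539/13283722650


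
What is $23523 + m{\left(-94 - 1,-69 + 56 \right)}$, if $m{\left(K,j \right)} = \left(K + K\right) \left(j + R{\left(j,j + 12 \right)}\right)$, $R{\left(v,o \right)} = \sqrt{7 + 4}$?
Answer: $25993 - 190 \sqrt{11} \approx 25363.0$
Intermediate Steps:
$R{\left(v,o \right)} = \sqrt{11}$
$m{\left(K,j \right)} = 2 K \left(j + \sqrt{11}\right)$ ($m{\left(K,j \right)} = \left(K + K\right) \left(j + \sqrt{11}\right) = 2 K \left(j + \sqrt{11}\right)$)
$23523 + m{\left(-94 - 1,-69 + 56 \right)} = 23523 + 2 \left(-94 - 1\right) \left(\left(-69 + 56\right) + \sqrt{11}\right) = 23523 + 2 \left(-94 - 1\right) \left(-13 + \sqrt{11}\right) = 23523 + 2 \left(-95\right) \left(-13 + \sqrt{11}\right) = 23523 + \left(2470 - 190 \sqrt{11}\right) = 25993 - 190 \sqrt{11}$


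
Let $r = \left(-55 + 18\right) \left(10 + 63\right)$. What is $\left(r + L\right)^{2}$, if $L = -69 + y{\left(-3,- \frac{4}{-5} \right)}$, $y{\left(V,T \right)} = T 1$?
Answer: $\frac{191711716}{25} \approx 7.6685 \cdot 10^{6}$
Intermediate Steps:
$y{\left(V,T \right)} = T$
$L = - \frac{341}{5}$ ($L = -69 - \frac{4}{-5} = -69 - - \frac{4}{5} = -69 + \frac{4}{5} = - \frac{341}{5} \approx -68.2$)
$r = -2701$ ($r = \left(-37\right) 73 = -2701$)
$\left(r + L\right)^{2} = \left(-2701 - \frac{341}{5}\right)^{2} = \left(- \frac{13846}{5}\right)^{2} = \frac{191711716}{25}$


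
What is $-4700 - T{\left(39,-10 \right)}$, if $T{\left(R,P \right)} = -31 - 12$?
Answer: $-4657$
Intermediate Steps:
$T{\left(R,P \right)} = -43$
$-4700 - T{\left(39,-10 \right)} = -4700 - -43 = -4700 + 43 = -4657$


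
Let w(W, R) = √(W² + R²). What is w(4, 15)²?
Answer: 241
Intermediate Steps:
w(W, R) = √(R² + W²)
w(4, 15)² = (√(15² + 4²))² = (√(225 + 16))² = (√241)² = 241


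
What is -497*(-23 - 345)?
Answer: 182896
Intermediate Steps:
-497*(-23 - 345) = -497*(-368) = 182896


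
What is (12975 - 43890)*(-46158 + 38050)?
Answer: 250658820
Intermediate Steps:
(12975 - 43890)*(-46158 + 38050) = -30915*(-8108) = 250658820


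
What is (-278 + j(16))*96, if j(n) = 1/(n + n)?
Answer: -26685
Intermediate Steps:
j(n) = 1/(2*n)
(-278 + j(16))*96 = (-278 + (1/2)/16)*96 = (-278 + (1/2)*(1/16))*96 = (-278 + 1/32)*96 = -8895/32*96 = -26685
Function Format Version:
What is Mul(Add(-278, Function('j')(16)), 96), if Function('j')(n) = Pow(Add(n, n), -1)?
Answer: -26685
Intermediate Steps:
Function('j')(n) = Mul(Rational(1, 2), Pow(n, -1)) (Function('j')(n) = Pow(Mul(2, n), -1) = Mul(Rational(1, 2), Pow(n, -1)))
Mul(Add(-278, Function('j')(16)), 96) = Mul(Add(-278, Mul(Rational(1, 2), Pow(16, -1))), 96) = Mul(Add(-278, Mul(Rational(1, 2), Rational(1, 16))), 96) = Mul(Add(-278, Rational(1, 32)), 96) = Mul(Rational(-8895, 32), 96) = -26685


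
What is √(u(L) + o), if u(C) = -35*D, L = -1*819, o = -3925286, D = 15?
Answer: I*√3925811 ≈ 1981.4*I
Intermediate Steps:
L = -819
u(C) = -525 (u(C) = -35*15 = -525)
√(u(L) + o) = √(-525 - 3925286) = √(-3925811) = I*√3925811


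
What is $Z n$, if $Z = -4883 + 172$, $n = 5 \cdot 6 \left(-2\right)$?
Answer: $282660$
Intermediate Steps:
$n = -60$ ($n = 30 \left(-2\right) = -60$)
$Z = -4711$
$Z n = \left(-4711\right) \left(-60\right) = 282660$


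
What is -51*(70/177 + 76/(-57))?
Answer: 2822/59 ≈ 47.831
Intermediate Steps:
-51*(70/177 + 76/(-57)) = -51*(70*(1/177) + 76*(-1/57)) = -51*(70/177 - 4/3) = -51*(-166/177) = 2822/59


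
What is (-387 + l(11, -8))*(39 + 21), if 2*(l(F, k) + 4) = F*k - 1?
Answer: -26130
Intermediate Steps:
l(F, k) = -9/2 + F*k/2 (l(F, k) = -4 + (F*k - 1)/2 = -4 + (-1 + F*k)/2 = -4 + (-½ + F*k/2) = -9/2 + F*k/2)
(-387 + l(11, -8))*(39 + 21) = (-387 + (-9/2 + (½)*11*(-8)))*(39 + 21) = (-387 + (-9/2 - 44))*60 = (-387 - 97/2)*60 = -871/2*60 = -26130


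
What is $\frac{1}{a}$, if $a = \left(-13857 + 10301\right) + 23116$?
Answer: $\frac{1}{19560} \approx 5.1125 \cdot 10^{-5}$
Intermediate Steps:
$a = 19560$ ($a = -3556 + 23116 = 19560$)
$\frac{1}{a} = \frac{1}{19560}$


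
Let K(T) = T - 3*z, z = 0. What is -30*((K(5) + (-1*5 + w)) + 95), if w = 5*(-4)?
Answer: -2250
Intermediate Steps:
K(T) = T (K(T) = T - 3*0 = T + 0 = T)
w = -20
-30*((K(5) + (-1*5 + w)) + 95) = -30*((5 + (-1*5 - 20)) + 95) = -30*((5 + (-5 - 20)) + 95) = -30*((5 - 25) + 95) = -30*(-20 + 95) = -30*75 = -2250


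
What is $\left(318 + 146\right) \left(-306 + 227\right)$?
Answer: $-36656$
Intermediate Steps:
$\left(318 + 146\right) \left(-306 + 227\right) = 464 \left(-79\right) = -36656$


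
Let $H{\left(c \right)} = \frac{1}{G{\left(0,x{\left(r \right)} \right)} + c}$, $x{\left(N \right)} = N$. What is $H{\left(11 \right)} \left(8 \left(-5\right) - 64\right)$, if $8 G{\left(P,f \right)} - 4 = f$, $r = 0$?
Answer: $- \frac{208}{23} \approx -9.0435$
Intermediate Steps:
$G{\left(P,f \right)} = \frac{1}{2} + \frac{f}{8}$
$H{\left(c \right)} = \frac{1}{\frac{1}{2} + c}$ ($H{\left(c \right)} = \frac{1}{\left(\frac{1}{2} + \frac{1}{8} \cdot 0\right) + c} = \frac{1}{\left(\frac{1}{2} + 0\right) + c} = \frac{1}{\frac{1}{2} + c}$)
$H{\left(11 \right)} \left(8 \left(-5\right) - 64\right) = \frac{2}{1 + 2 \cdot 11} \left(8 \left(-5\right) - 64\right) = \frac{2}{1 + 22} \left(-40 - 64\right) = \frac{2}{23} \left(-104\right) = - \frac{208}{23}$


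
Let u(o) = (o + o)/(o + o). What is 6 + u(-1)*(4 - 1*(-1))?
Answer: 11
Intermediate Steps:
u(o) = 1 (u(o) = (2*o)/((2*o)) = (2*o)*(1/(2*o)) = 1)
6 + u(-1)*(4 - 1*(-1)) = 6 + 1*(4 - 1*(-1)) = 6 + 1*(4 + 1) = 6 + 1*5 = 6 + 5 = 11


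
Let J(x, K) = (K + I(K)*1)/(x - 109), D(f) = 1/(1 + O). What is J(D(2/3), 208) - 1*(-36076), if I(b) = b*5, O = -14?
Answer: 25569772/709 ≈ 36065.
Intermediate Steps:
I(b) = 5*b
D(f) = -1/13 (D(f) = 1/(1 - 14) = 1/(-13) = -1/13)
J(x, K) = 6*K/(-109 + x) (J(x, K) = (K + (5*K)*1)/(x - 109) = (K + 5*K)/(-109 + x) = (6*K)/(-109 + x) = 6*K/(-109 + x))
J(D(2/3), 208) - 1*(-36076) = 6*208/(-109 - 1/13) - 1*(-36076) = 6*208/(-1418/13) + 36076 = 6*208*(-13/1418) + 36076 = -8112/709 + 36076 = 25569772/709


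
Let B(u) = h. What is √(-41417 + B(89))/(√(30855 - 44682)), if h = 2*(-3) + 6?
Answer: √572672859/13827 ≈ 1.7307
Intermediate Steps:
h = 0 (h = -6 + 6 = 0)
B(u) = 0
√(-41417 + B(89))/(√(30855 - 44682)) = √(-41417 + 0)/(√(30855 - 44682)) = √(-41417)/(√(-13827)) = (I*√41417)/((I*√13827)) = (I*√41417)*(-I*√13827/13827) = √572672859/13827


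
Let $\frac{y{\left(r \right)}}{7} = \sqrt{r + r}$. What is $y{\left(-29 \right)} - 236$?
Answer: $-236 + 7 i \sqrt{58} \approx -236.0 + 53.31 i$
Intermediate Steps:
$y{\left(r \right)} = 7 \sqrt{2} \sqrt{r}$ ($y{\left(r \right)} = 7 \sqrt{r + r} = 7 \sqrt{2 r} = 7 \sqrt{2} \sqrt{r}$)
$y{\left(-29 \right)} - 236 = 7 \sqrt{2} \sqrt{-29} - 236 = 7 \sqrt{2} i \sqrt{29} - 236 = 7 i \sqrt{58} - 236 = -236 + 7 i \sqrt{58}$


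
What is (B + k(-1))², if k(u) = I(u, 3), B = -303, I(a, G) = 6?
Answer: 88209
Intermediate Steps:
k(u) = 6
(B + k(-1))² = (-303 + 6)² = (-297)² = 88209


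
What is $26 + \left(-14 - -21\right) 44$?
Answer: $334$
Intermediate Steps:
$26 + \left(-14 - -21\right) 44 = 26 + \left(-14 + 21\right) 44 = 26 + 7 \cdot 44 = 26 + 308 = 334$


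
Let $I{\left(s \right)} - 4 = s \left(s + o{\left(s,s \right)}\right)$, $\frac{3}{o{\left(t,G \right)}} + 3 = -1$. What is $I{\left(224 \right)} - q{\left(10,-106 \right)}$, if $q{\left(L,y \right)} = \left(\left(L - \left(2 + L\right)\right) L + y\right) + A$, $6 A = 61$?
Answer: $\frac{300767}{6} \approx 50128.0$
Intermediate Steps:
$A = \frac{61}{6}$ ($A = \frac{1}{6} \cdot 61 = \frac{61}{6} \approx 10.167$)
$o{\left(t,G \right)} = - \frac{3}{4}$ ($o{\left(t,G \right)} = \frac{3}{-3 - 1} = \frac{3}{-4} = 3 \left(- \frac{1}{4}\right) = - \frac{3}{4}$)
$I{\left(s \right)} = 4 + s \left(- \frac{3}{4} + s\right)$ ($I{\left(s \right)} = 4 + s \left(s - \frac{3}{4}\right) = 4 + s \left(- \frac{3}{4} + s\right)$)
$q{\left(L,y \right)} = \frac{61}{6} + y - 2 L$ ($q{\left(L,y \right)} = \left(\left(L - \left(2 + L\right)\right) L + y\right) + \frac{61}{6} = \left(- 2 L + y\right) + \frac{61}{6} = \left(y - 2 L\right) + \frac{61}{6} = \frac{61}{6} + y - 2 L$)
$I{\left(224 \right)} - q{\left(10,-106 \right)} = \left(4 + 224^{2} - 168\right) - \left(\frac{61}{6} - 106 - 20\right) = \left(4 + 50176 - 168\right) - \left(\frac{61}{6} - 106 - 20\right) = 50012 - - \frac{695}{6} = 50012 + \frac{695}{6} = \frac{300767}{6}$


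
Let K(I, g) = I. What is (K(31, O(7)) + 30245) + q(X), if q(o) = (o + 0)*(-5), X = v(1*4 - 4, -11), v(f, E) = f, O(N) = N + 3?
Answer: 30276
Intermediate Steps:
O(N) = 3 + N
X = 0 (X = 1*4 - 4 = 4 - 4 = 0)
q(o) = -5*o (q(o) = o*(-5) = -5*o)
(K(31, O(7)) + 30245) + q(X) = (31 + 30245) - 5*0 = 30276 + 0 = 30276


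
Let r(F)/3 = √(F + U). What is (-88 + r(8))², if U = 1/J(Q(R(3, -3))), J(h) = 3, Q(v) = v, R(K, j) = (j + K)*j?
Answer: 7819 - 880*√3 ≈ 6294.8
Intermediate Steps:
R(K, j) = j*(K + j) (R(K, j) = (K + j)*j = j*(K + j))
U = ⅓ (U = 1/3 = ⅓ ≈ 0.33333)
r(F) = 3*√(⅓ + F) (r(F) = 3*√(F + ⅓) = 3*√(⅓ + F))
(-88 + r(8))² = (-88 + √(3 + 9*8))² = (-88 + √(3 + 72))² = (-88 + √75)² = (-88 + 5*√3)²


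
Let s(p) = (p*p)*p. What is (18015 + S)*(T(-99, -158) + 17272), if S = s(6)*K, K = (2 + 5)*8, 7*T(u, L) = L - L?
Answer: 520077192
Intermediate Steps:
T(u, L) = 0 (T(u, L) = (L - L)/7 = (⅐)*0 = 0)
s(p) = p³ (s(p) = p²*p = p³)
K = 56 (K = 7*8 = 56)
S = 12096 (S = 6³*56 = 216*56 = 12096)
(18015 + S)*(T(-99, -158) + 17272) = (18015 + 12096)*(0 + 17272) = 30111*17272 = 520077192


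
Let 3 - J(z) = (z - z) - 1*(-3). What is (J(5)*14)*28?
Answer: 0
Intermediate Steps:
J(z) = 0 (J(z) = 3 - ((z - z) - 1*(-3)) = 3 - (0 + 3) = 3 - 1*3 = 3 - 3 = 0)
(J(5)*14)*28 = (0*14)*28 = 0*28 = 0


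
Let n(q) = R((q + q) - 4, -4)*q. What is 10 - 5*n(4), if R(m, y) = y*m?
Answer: 330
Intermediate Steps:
R(m, y) = m*y
n(q) = q*(16 - 8*q) (n(q) = (((q + q) - 4)*(-4))*q = ((2*q - 4)*(-4))*q = ((-4 + 2*q)*(-4))*q = (16 - 8*q)*q = q*(16 - 8*q))
10 - 5*n(4) = 10 - 40*4*(2 - 1*4) = 10 - 40*4*(2 - 4) = 10 - 40*4*(-2) = 10 - 5*(-64) = 10 + 320 = 330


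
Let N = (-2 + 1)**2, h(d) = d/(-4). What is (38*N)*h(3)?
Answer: -57/2 ≈ -28.500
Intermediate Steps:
h(d) = -d/4 (h(d) = d*(-1/4) = -d/4)
N = 1 (N = (-1)**2 = 1)
(38*N)*h(3) = (38*1)*(-1/4*3) = 38*(-3/4) = -57/2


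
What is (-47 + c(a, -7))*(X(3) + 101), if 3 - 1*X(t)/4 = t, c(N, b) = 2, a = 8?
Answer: -4545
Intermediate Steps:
X(t) = 12 - 4*t
(-47 + c(a, -7))*(X(3) + 101) = (-47 + 2)*((12 - 4*3) + 101) = -45*((12 - 12) + 101) = -45*(0 + 101) = -45*101 = -4545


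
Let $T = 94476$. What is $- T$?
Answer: $-94476$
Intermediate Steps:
$- T = \left(-1\right) 94476 = -94476$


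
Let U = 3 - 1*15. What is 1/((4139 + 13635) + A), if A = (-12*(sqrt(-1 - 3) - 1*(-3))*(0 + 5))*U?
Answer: 9967/199718978 - 360*I/99859489 ≈ 4.9905e-5 - 3.6051e-6*I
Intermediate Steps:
U = -12 (U = 3 - 15 = -12)
A = 2160 + 1440*I (A = -12*(sqrt(-1 - 3) - 1*(-3))*(0 + 5)*(-12) = -12*(sqrt(-4) + 3)*5*(-12) = -12*(2*I + 3)*5*(-12) = -12*(3 + 2*I)*5*(-12) = -12*(15 + 10*I)*(-12) = (-180 - 120*I)*(-12) = 2160 + 1440*I ≈ 2160.0 + 1440.0*I)
1/((4139 + 13635) + A) = 1/((4139 + 13635) + (2160 + 1440*I)) = 1/(17774 + (2160 + 1440*I)) = 1/(19934 + 1440*I) = (19934 - 1440*I)/399437956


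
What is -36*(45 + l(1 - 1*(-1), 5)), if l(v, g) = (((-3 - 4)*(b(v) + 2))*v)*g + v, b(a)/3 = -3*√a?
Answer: 3348 - 22680*√2 ≈ -28726.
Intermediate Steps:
b(a) = -9*√a (b(a) = 3*(-3*√a) = -9*√a)
l(v, g) = v + g*v*(-14 + 63*√v) (l(v, g) = (((-3 - 4)*(-9*√v + 2))*v)*g + v = ((-7*(2 - 9*√v))*v)*g + v = ((-14 + 63*√v)*v)*g + v = (v*(-14 + 63*√v))*g + v = g*v*(-14 + 63*√v) + v = v + g*v*(-14 + 63*√v))
-36*(45 + l(1 - 1*(-1), 5)) = -36*(45 + ((1 - 1*(-1)) - 14*5*(1 - 1*(-1)) + 63*5*(1 - 1*(-1))^(3/2))) = -36*(45 + ((1 + 1) - 14*5*(1 + 1) + 63*5*(1 + 1)^(3/2))) = -36*(45 + (2 - 14*5*2 + 63*5*2^(3/2))) = -36*(45 + (2 - 140 + 63*5*(2*√2))) = -36*(45 + (2 - 140 + 630*√2)) = -36*(45 + (-138 + 630*√2)) = -36*(-93 + 630*√2) = 3348 - 22680*√2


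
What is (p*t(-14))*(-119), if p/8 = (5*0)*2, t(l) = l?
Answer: 0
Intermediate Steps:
p = 0 (p = 8*((5*0)*2) = 8*(0*2) = 8*0 = 0)
(p*t(-14))*(-119) = (0*(-14))*(-119) = 0*(-119) = 0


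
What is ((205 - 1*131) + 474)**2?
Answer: 300304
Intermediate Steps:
((205 - 1*131) + 474)**2 = ((205 - 131) + 474)**2 = (74 + 474)**2 = 548**2 = 300304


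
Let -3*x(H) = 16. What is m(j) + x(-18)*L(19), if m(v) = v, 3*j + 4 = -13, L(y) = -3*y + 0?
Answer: 895/3 ≈ 298.33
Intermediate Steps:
L(y) = -3*y
x(H) = -16/3 (x(H) = -⅓*16 = -16/3)
j = -17/3 (j = -4/3 + (⅓)*(-13) = -4/3 - 13/3 = -17/3 ≈ -5.6667)
m(j) + x(-18)*L(19) = -17/3 - (-16)*19 = -17/3 - 16/3*(-57) = -17/3 + 304 = 895/3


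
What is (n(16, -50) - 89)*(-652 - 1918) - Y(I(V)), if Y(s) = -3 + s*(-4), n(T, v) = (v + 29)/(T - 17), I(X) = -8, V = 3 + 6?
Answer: 174731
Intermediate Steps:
V = 9
n(T, v) = (29 + v)/(-17 + T)
Y(s) = -3 - 4*s
(n(16, -50) - 89)*(-652 - 1918) - Y(I(V)) = ((29 - 50)/(-17 + 16) - 89)*(-652 - 1918) - (-3 - 4*(-8)) = (-21/(-1) - 89)*(-2570) - (-3 + 32) = (-1*(-21) - 89)*(-2570) - 1*29 = (21 - 89)*(-2570) - 29 = -68*(-2570) - 29 = 174760 - 29 = 174731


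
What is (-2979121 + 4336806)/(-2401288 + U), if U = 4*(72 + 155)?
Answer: -271537/480076 ≈ -0.56561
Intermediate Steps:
U = 908 (U = 4*227 = 908)
(-2979121 + 4336806)/(-2401288 + U) = (-2979121 + 4336806)/(-2401288 + 908) = 1357685/(-2400380) = 1357685*(-1/2400380) = -271537/480076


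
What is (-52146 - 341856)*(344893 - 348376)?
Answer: 1372308966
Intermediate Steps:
(-52146 - 341856)*(344893 - 348376) = -394002*(-3483) = 1372308966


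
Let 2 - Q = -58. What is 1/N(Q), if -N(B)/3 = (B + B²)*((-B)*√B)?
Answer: √15/19764000 ≈ 1.9596e-7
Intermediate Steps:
Q = 60 (Q = 2 - 1*(-58) = 2 + 58 = 60)
N(B) = 3*B^(3/2)*(B + B²) (N(B) = -3*(B + B²)*(-B)*√B = -3*(B + B²)*(-B^(3/2)) = -(-3)*B^(3/2)*(B + B²) = 3*B^(3/2)*(B + B²))
1/N(Q) = 1/(3*60^(5/2)*(1 + 60)) = 1/(3*(7200*√15)*61) = 1/(1317600*√15) = √15/19764000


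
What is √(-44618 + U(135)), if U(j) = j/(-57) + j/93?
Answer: I*√15479239238/589 ≈ 211.23*I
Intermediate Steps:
U(j) = -4*j/589 (U(j) = j*(-1/57) + j*(1/93) = -j/57 + j/93 = -4*j/589)
√(-44618 + U(135)) = √(-44618 - 4/589*135) = √(-44618 - 540/589) = √(-26280542/589) = I*√15479239238/589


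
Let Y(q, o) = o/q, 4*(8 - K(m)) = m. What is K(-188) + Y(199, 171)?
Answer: 11116/199 ≈ 55.859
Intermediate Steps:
K(m) = 8 - m/4
K(-188) + Y(199, 171) = (8 - 1/4*(-188)) + 171/199 = (8 + 47) + 171*(1/199) = 55 + 171/199 = 11116/199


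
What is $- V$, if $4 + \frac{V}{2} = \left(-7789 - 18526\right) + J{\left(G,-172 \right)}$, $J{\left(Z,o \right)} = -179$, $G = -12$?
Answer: $52996$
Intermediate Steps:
$V = -52996$ ($V = -8 + 2 \left(\left(-7789 - 18526\right) - 179\right) = -8 + 2 \left(-26315 - 179\right) = -8 + 2 \left(-26494\right) = -8 - 52988 = -52996$)
$- V = \left(-1\right) \left(-52996\right) = 52996$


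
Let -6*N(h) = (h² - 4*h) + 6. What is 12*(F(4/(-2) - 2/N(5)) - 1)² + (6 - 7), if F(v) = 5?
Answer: 191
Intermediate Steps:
N(h) = -1 - h²/6 + 2*h/3 (N(h) = -((h² - 4*h) + 6)/6 = -(6 + h² - 4*h)/6 = -1 - h²/6 + 2*h/3)
12*(F(4/(-2) - 2/N(5)) - 1)² + (6 - 7) = 12*(5 - 1)² + (6 - 7) = 12*4² - 1 = 12*16 - 1 = 192 - 1 = 191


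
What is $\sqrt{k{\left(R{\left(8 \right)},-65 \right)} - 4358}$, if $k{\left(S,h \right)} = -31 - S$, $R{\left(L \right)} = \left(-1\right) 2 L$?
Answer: $i \sqrt{4373} \approx 66.129 i$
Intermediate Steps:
$R{\left(L \right)} = - 2 L$
$\sqrt{k{\left(R{\left(8 \right)},-65 \right)} - 4358} = \sqrt{\left(-31 - \left(-2\right) 8\right) - 4358} = \sqrt{\left(-31 - -16\right) - 4358} = \sqrt{\left(-31 + 16\right) - 4358} = \sqrt{-15 - 4358} = \sqrt{-4373} = i \sqrt{4373}$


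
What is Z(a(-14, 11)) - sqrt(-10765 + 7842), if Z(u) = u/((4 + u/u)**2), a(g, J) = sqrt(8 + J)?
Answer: sqrt(19)/25 - I*sqrt(2923) ≈ 0.17436 - 54.065*I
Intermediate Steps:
Z(u) = u/25 (Z(u) = u/((4 + 1)**2) = u/(5**2) = u/25)
Z(a(-14, 11)) - sqrt(-10765 + 7842) = sqrt(8 + 11)/25 - sqrt(-10765 + 7842) = sqrt(19)/25 - sqrt(-2923) = sqrt(19)/25 - I*sqrt(2923)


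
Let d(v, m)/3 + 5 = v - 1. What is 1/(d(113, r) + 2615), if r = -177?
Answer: 1/2936 ≈ 0.00034060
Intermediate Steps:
d(v, m) = -18 + 3*v (d(v, m) = -15 + 3*(v - 1) = -15 + 3*(-1 + v) = -15 + (-3 + 3*v) = -18 + 3*v)
1/(d(113, r) + 2615) = 1/((-18 + 3*113) + 2615) = 1/((-18 + 339) + 2615) = 1/(321 + 2615) = 1/2936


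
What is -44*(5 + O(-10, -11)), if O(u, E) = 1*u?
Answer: 220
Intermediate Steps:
O(u, E) = u
-44*(5 + O(-10, -11)) = -44*(5 - 10) = -44*(-5) = 220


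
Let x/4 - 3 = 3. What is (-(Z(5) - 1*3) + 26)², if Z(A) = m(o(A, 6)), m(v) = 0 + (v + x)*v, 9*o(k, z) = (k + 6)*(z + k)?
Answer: 1476711184/6561 ≈ 2.2507e+5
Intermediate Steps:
x = 24 (x = 12 + 4*3 = 12 + 12 = 24)
o(k, z) = (6 + k)*(k + z)/9 (o(k, z) = ((k + 6)*(z + k))/9 = ((6 + k)*(k + z))/9 = (6 + k)*(k + z)/9)
m(v) = v*(24 + v) (m(v) = 0 + (v + 24)*v = 0 + (24 + v)*v = 0 + v*(24 + v) = v*(24 + v))
Z(A) = (4 + A²/9 + 4*A/3)*(28 + A²/9 + 4*A/3) (Z(A) = (A²/9 + 2*A/3 + (⅔)*6 + (⅑)*A*6)*(24 + (A²/9 + 2*A/3 + (⅔)*6 + (⅑)*A*6)) = (A²/9 + 2*A/3 + 4 + 2*A/3)*(24 + (A²/9 + 2*A/3 + 4 + 2*A/3)) = (4 + A²/9 + 4*A/3)*(24 + (4 + A²/9 + 4*A/3)) = (4 + A²/9 + 4*A/3)*(28 + A²/9 + 4*A/3))
(-(Z(5) - 1*3) + 26)² = (-((36 + 5² + 12*5)*(252 + 5² + 12*5)/81 - 1*3) + 26)² = (-((36 + 25 + 60)*(252 + 25 + 60)/81 - 3) + 26)² = (-((1/81)*121*337 - 3) + 26)² = (-(40777/81 - 3) + 26)² = (-1*40534/81 + 26)² = (-40534/81 + 26)² = (-38428/81)² = 1476711184/6561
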